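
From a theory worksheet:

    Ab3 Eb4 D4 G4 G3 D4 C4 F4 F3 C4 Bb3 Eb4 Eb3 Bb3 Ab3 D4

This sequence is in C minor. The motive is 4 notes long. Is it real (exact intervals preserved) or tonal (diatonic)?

Every note is diatonic to C minor.
Cell 1 has -1 semitones from note 2 to 3, but cell 2 has -2 — the interval quality changes while the contour stays the same, which is the hallmark of a tonal sequence.

tonal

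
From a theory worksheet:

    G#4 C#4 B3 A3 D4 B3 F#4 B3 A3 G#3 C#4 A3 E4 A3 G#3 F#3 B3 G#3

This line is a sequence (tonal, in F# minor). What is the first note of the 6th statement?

B3

The 6-note cells begin on G#4, F#4, E4 — each down a 2nd from the last.
Continuing: D4 → C#4 → B3. Statement 6 starts on B3.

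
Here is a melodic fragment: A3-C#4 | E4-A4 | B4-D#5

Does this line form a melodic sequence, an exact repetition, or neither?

Note 2 of cell 2 is A4; if this were a sequence it would be G#4. No unit length gives a consistent transposition pattern.

neither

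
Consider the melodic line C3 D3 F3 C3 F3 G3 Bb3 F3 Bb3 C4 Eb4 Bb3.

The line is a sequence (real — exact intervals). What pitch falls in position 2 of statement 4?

Grouping in 4s, the 2nd note of each cell is D3, G3, C4.
One more up a 4th gives F4.

F4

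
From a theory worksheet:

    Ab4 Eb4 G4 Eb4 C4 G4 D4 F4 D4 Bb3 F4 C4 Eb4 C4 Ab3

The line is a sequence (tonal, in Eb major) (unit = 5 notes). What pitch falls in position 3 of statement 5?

C4

Grouping in 5s, the 3rd note of each cell is G4, F4, Eb4.
Extending down a 2nd: D4 → C4.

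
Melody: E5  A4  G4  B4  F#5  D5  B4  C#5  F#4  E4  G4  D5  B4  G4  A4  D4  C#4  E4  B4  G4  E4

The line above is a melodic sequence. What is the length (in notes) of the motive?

There are 21 notes; a 7-note unit gives 3 cells:
E5 A4 G4 B4 F#5 D5 B4 | C#5 F#4 E4 G4 D5 B4 G4 | A4 D4 C#4 E4 B4 G4 E4
That's a consistent down a 3rd shift per cell, and no other grouping gives one.

7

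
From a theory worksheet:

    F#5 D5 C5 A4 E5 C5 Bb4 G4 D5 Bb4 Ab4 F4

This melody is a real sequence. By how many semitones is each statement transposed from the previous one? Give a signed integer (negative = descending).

Taking 4-note groups, the heads are F#5, E5, D5: the pattern moves down a 2nd.
F#5 to E5 spans -2 semitones.

-2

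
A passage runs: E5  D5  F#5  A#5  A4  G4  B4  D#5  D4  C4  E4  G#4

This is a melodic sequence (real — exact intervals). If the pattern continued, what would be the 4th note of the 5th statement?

F#3

With 4-note cells, note 4 of each statement runs A#5, D#5, G#4.
Carrying that down a 5th forward: C#4 → F#3.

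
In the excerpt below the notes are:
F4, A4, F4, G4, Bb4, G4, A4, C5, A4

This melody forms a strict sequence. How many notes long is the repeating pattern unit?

9 notes total. Splitting into 3 groups of 3:
F4 A4 F4 | G4 Bb4 G4 | A4 C5 A4
That's a consistent up a 2nd shift per cell, and no other grouping gives one.

3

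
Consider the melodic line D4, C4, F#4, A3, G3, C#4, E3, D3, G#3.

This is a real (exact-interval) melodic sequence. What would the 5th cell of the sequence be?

The 3-note cells begin on D4, A3, E3 — each down a 4th from the last.
Extending down a 4th: B2 → F#2.
So cell 5 is F#2 E2 A#2.

F#2 E2 A#2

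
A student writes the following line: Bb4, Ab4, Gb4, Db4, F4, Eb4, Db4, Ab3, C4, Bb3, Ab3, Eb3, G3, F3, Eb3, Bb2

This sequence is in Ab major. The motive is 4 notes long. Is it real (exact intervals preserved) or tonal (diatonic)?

Each cell has the same semitone pattern (-2, -2, -5) — intervals are preserved exactly.
And Gb4 lies outside Ab major, so the sequence is real rather than tonal.

real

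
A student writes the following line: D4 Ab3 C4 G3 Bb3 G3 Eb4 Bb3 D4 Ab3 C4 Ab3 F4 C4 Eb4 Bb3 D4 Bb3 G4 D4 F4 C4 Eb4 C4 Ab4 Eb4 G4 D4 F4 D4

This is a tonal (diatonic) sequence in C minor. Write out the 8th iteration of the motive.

Unit = 6 notes; the statements start on D4, Eb4, F4, G4, Ab4, moving up a 2nd each time.
Continuing the starts: Bb4 → C5 → D5.
Statement 8 starts on D5 and keeps the same diatonic contour: D5 Ab4 C5 G4 Bb4 G4.

D5 Ab4 C5 G4 Bb4 G4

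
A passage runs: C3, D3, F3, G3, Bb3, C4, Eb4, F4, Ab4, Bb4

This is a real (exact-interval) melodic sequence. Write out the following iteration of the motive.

Unit = 2 notes; the statements start on C3, F3, Bb3, Eb4, Ab4, moving up a 4th each time.
From Db5 the exact shape gives Db5 Eb5.

Db5 Eb5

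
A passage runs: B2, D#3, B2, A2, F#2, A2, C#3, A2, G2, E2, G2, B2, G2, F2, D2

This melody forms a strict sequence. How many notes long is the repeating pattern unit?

5

15 notes total. Splitting into 3 groups of 5:
B2 D#3 B2 A2 F#2 | A2 C#3 A2 G2 E2 | G2 B2 G2 F2 D2
That's a consistent down a 2nd shift per cell, and no other grouping gives one.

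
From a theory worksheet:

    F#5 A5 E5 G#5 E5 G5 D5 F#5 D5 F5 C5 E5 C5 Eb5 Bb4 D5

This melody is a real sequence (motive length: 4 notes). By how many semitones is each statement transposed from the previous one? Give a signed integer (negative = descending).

Unit = 4 notes; the statements start on F#5, E5, D5, C5, moving down a 2nd each time.
Counting half-steps from F#5 to E5: -2.

-2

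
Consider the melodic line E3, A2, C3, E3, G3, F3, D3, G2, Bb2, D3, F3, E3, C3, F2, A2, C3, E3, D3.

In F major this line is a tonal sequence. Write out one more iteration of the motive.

With a 6-note motive the entries are E3, D3, C3, each down a 2nd from the previous.
From Bb2 the diatonic shape gives Bb2 E2 G2 Bb2 D3 C3.

Bb2 E2 G2 Bb2 D3 C3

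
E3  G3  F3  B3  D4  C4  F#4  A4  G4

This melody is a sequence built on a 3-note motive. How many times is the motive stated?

9 notes in groups of 3 gives 9/3 = 3 statements.
Starts: E3, B3, F#4 — each up a 5th.

3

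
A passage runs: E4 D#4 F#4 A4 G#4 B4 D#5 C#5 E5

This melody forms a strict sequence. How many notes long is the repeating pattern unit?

There are 9 notes; a 3-note unit gives 3 cells:
E4 D#4 F#4 | A4 G#4 B4 | D#5 C#5 E5
Each cell is the previous one up a 4th — so the unit is 3 notes.

3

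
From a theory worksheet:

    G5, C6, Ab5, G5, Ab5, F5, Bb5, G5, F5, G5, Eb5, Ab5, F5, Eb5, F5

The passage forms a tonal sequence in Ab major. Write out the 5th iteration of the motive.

C5 F5 Db5 C5 Db5

Taking 5-note groups, the heads are G5, F5, Eb5: the pattern moves down a 2nd.
Extending down a 2nd: Db5 → C5.
From C5 the diatonic shape gives C5 F5 Db5 C5 Db5.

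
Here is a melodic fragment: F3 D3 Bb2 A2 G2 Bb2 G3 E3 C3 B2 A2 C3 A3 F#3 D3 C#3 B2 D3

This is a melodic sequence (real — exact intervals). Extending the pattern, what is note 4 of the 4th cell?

D#3

With 6-note cells, note 4 of each statement runs A2, B2, C#3.
From C#3, up a 2nd gives D#3.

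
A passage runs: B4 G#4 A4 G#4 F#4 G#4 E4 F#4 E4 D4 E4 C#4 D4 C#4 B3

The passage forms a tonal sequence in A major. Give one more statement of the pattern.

Taking 5-note groups, the heads are B4, G#4, E4: the pattern moves down a 3rd.
So cell 4 is C#4 A3 B3 A3 G#3.

C#4 A3 B3 A3 G#3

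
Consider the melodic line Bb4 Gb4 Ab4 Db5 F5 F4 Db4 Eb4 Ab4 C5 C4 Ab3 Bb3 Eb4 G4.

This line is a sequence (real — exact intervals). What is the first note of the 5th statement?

With a 5-note motive the entries are Bb4, F4, C4, each down a 4th from the previous.
Continuing: G3 → D3. Statement 5 starts on D3.

D3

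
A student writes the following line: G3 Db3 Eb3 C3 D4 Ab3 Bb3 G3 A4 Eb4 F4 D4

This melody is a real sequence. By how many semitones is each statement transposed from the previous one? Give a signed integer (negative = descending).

With a 4-note motive the entries are G3, D4, A4, each up a 5th from the previous.
Counting half-steps from G3 to D4: 7.

7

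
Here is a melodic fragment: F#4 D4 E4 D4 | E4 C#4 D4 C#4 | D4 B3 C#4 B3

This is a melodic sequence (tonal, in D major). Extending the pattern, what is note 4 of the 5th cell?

G3

Grouping in 4s, the 4th note of each cell is D4, C#4, B3.
Extending down a 2nd: A3 → G3.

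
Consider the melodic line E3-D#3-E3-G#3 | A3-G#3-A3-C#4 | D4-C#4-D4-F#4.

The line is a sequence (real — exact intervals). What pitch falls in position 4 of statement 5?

Grouping in 4s, the 4th note of each cell is G#3, C#4, F#4.
Carrying that up a 4th forward: B4 → E5.

E5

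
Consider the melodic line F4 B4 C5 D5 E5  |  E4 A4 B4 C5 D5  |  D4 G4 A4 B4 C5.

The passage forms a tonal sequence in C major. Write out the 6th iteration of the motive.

With a 5-note motive the entries are F4, E4, D4, each down a 2nd from the previous.
Carrying on: C4 → B3 → A3.
Statement 6 starts on A3 and keeps the same diatonic contour: A3 D4 E4 F4 G4.

A3 D4 E4 F4 G4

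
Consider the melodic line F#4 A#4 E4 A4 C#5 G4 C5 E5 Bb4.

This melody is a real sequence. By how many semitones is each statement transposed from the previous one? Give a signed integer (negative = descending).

3

With a 3-note motive the entries are F#4, A4, C5, each up a 3rd from the previous.
Counting half-steps from F#4 to A4: 3.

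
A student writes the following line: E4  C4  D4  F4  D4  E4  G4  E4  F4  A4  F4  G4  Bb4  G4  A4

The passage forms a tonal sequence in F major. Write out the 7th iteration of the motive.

With a 3-note motive the entries are E4, F4, G4, A4, Bb4, each up a 2nd from the previous.
Extending up a 2nd: C5 → D5.
From D5 the diatonic shape gives D5 Bb4 C5.

D5 Bb4 C5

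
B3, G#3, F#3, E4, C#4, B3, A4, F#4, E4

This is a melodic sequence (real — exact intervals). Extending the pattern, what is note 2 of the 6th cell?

The unit is 3 notes. Position-2 pitches of the 3 shown cells: G#3, C#4, F#4.
Each moves up a 4th. Continuing: B4 → E5 → A5.

A5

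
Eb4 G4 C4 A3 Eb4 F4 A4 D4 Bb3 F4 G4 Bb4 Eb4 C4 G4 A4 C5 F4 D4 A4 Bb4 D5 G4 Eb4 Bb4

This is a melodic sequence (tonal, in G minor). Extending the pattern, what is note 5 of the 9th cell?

F5

Grouping in 5s, the 5th note of each cell is Eb4, F4, G4, A4, Bb4.
Extending up a 2nd: C5 → D5 → Eb5 → F5.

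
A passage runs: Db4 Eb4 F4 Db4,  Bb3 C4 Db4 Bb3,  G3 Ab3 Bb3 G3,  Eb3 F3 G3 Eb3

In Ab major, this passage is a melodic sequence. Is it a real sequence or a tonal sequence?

tonal

Every note is diatonic to Ab major.
Cell 1 has +2 semitones from note 2 to 3, but cell 2 has +1 — the interval quality changes while the contour stays the same, which is the hallmark of a tonal sequence.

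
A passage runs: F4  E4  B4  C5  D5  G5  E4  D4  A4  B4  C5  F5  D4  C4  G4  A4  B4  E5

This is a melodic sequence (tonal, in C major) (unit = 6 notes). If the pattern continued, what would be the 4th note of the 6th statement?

With 6-note cells, note 4 of each statement runs C5, B4, A4.
Each moves down a 2nd. Continuing: G4 → F4 → E4.

E4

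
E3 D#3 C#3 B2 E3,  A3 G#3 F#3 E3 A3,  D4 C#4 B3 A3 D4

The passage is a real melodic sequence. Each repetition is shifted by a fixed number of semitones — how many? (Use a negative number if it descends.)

Taking 5-note groups, the heads are E3, A3, D4: the pattern moves up a 4th.
Counting half-steps from E3 to A3: 5.

5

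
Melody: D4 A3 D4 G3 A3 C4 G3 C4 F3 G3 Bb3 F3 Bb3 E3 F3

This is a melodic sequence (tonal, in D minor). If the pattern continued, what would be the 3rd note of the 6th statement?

F3

The unit is 5 notes. Position-3 pitches of the 3 shown cells: D4, C4, Bb3.
Carrying that down a 2nd forward: A3 → G3 → F3.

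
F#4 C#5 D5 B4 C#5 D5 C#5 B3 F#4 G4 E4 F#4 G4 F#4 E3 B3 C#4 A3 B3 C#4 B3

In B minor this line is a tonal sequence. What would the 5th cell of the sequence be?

D2 A2 B2 G2 A2 B2 A2

Unit = 7 notes; the statements start on F#4, B3, E3, moving down a 5th each time.
Carrying on: A2 → D2.
So cell 5 is D2 A2 B2 G2 A2 B2 A2.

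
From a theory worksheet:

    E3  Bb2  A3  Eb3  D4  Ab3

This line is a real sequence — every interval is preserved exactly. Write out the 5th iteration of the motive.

C5 Gb4

The 2-note cells begin on E3, A3, D4 — each up a 4th from the last.
Carrying on: G4 → C5.
Statement 5 starts on C5 and keeps the same exact contour: C5 Gb4.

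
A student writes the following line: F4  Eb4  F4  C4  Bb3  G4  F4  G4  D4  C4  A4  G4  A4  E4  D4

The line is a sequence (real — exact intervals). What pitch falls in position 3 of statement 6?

D#5

Grouping in 5s, the 3rd note of each cell is F4, G4, A4.
Each moves up a 2nd. Continuing: B4 → C#5 → D#5.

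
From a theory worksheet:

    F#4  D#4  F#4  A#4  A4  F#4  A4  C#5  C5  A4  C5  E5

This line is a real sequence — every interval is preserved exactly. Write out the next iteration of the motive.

Taking 4-note groups, the heads are F#4, A4, C5: the pattern moves up a 3rd.
From Eb5 the exact shape gives Eb5 C5 Eb5 G5.

Eb5 C5 Eb5 G5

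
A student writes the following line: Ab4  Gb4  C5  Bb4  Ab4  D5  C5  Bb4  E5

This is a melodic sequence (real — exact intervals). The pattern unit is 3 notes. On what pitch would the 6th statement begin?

Taking 3-note groups, the heads are Ab4, Bb4, C5: the pattern moves up a 2nd.
Continuing: D5 → E5 → F#5. Statement 6 starts on F#5.

F#5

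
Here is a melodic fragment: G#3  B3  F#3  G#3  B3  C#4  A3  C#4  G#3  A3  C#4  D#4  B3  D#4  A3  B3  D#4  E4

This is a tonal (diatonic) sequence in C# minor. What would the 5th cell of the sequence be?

D#4 F#4 C#4 D#4 F#4 G#4

With a 6-note motive the entries are G#3, A3, B3, each up a 2nd from the previous.
Carrying on: C#4 → D#4.
Statement 5 starts on D#4 and keeps the same diatonic contour: D#4 F#4 C#4 D#4 F#4 G#4.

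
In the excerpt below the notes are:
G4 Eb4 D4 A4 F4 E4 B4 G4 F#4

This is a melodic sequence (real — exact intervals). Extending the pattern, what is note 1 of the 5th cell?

D#5

Grouping in 3s, the 1st note of each cell is G4, A4, B4.
Carrying that up a 2nd forward: C#5 → D#5.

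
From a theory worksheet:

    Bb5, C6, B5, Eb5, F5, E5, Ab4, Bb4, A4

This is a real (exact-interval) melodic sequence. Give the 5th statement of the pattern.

The 3-note cells begin on Bb5, Eb5, Ab4 — each down a 5th from the last.
Continuing the starts: Db4 → Gb3.
Statement 5 starts on Gb3 and keeps the same exact contour: Gb3 Ab3 G3.

Gb3 Ab3 G3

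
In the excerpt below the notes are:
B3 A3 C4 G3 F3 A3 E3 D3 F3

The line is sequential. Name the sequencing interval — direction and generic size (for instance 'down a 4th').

down a 3rd

The 3-note cells begin on B3, G3, E3 — each down a 3rd from the last.
B3 to G3 is down a 3rd.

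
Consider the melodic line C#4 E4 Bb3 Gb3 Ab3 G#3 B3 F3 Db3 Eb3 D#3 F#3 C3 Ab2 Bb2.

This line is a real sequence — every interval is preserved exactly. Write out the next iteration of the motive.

A#2 C#3 G2 Eb2 F2

Unit = 5 notes; the statements start on C#4, G#3, D#3, moving down a 4th each time.
From A#2 the exact shape gives A#2 C#3 G2 Eb2 F2.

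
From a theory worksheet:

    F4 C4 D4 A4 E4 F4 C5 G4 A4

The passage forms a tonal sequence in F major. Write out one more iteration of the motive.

Taking 3-note groups, the heads are F4, A4, C5: the pattern moves up a 3rd.
Statement 4 starts on E5 and keeps the same diatonic contour: E5 Bb4 C5.

E5 Bb4 C5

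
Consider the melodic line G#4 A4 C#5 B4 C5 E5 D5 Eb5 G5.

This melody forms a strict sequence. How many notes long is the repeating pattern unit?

Try groups of 3 (3 cells in 9 notes):
G#4 A4 C#5 | B4 C5 E5 | D5 Eb5 G5
That's a consistent up a 3rd shift per cell, and no other grouping gives one.

3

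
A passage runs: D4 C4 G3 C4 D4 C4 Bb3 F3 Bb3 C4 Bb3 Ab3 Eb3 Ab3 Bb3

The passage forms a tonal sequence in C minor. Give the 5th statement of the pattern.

Unit = 5 notes; the statements start on D4, C4, Bb3, moving down a 2nd each time.
Extending down a 2nd: Ab3 → G3.
Statement 5 starts on G3 and keeps the same diatonic contour: G3 F3 C3 F3 G3.

G3 F3 C3 F3 G3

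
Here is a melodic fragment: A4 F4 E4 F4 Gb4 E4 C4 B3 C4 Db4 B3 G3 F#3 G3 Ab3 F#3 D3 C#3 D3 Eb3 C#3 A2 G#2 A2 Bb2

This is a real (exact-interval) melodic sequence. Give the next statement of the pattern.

Unit = 5 notes; the statements start on A4, E4, B3, F#3, C#3, moving down a 4th each time.
Statement 6 starts on G#2 and keeps the same exact contour: G#2 E2 D#2 E2 F2.

G#2 E2 D#2 E2 F2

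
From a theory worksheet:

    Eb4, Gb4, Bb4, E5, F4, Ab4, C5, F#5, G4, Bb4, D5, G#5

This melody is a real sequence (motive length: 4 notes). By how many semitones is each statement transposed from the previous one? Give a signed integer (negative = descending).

2

The 4-note cells begin on Eb4, F4, G4 — each up a 2nd from the last.
Eb4 to F4 spans +2 semitones.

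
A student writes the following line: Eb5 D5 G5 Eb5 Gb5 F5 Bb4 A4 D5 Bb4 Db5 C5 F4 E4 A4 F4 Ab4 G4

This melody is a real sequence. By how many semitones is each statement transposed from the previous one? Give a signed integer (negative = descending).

-5

Unit = 6 notes; the statements start on Eb5, Bb4, F4, moving down a 4th each time.
Counting half-steps from Eb5 to Bb4: -5.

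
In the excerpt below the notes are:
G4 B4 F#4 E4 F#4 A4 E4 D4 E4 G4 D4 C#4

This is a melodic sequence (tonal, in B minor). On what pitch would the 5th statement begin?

Taking 4-note groups, the heads are G4, F#4, E4: the pattern moves down a 2nd.
Extending the heads down a 2nd: D4 → C#4.

C#4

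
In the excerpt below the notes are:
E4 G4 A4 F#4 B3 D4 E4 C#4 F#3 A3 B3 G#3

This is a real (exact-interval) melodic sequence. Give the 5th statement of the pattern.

With a 4-note motive the entries are E4, B3, F#3, each down a 4th from the previous.
Continuing the starts: C#3 → G#2.
From G#2 the exact shape gives G#2 B2 C#3 A#2.

G#2 B2 C#3 A#2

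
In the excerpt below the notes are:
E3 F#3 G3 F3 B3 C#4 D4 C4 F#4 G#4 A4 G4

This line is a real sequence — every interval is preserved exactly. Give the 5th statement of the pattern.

Unit = 4 notes; the statements start on E3, B3, F#4, moving up a 5th each time.
Continuing the starts: C#5 → G#5.
So cell 5 is G#5 A#5 B5 A5.

G#5 A#5 B5 A5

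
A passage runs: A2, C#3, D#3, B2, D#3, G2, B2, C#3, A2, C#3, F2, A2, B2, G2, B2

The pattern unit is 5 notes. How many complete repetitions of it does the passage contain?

3

15 notes in groups of 5 gives 15/5 = 3 statements.
Starts: A2, G2, F2 — each down a 2nd.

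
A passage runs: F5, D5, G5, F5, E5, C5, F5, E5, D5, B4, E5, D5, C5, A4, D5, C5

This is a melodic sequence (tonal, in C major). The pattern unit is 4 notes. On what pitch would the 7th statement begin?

Taking 4-note groups, the heads are F5, E5, D5, C5: the pattern moves down a 2nd.
Continuing: B4 → A4 → G4. Statement 7 starts on G4.

G4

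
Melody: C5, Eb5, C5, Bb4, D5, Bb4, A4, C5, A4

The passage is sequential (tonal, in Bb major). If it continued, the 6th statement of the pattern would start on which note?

Eb4

Taking 3-note groups, the heads are C5, Bb4, A4: the pattern moves down a 2nd.
Continuing: G4 → F4 → Eb4. Statement 6 starts on Eb4.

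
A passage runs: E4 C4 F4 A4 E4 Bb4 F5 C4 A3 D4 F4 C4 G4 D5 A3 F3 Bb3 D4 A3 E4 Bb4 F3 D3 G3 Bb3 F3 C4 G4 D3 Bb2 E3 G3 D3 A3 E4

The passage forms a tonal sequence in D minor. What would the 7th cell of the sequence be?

G2 E2 A2 C3 G2 D3 A3

Taking 7-note groups, the heads are E4, C4, A3, F3, D3: the pattern moves down a 3rd.
Extending down a 3rd: Bb2 → G2.
Statement 7 starts on G2 and keeps the same diatonic contour: G2 E2 A2 C3 G2 D3 A3.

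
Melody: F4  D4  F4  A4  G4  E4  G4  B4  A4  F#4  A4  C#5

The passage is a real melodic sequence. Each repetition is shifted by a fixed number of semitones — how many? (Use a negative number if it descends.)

Unit = 4 notes; the statements start on F4, G4, A4, moving up a 2nd each time.
Counting half-steps from F4 to G4: 2.

2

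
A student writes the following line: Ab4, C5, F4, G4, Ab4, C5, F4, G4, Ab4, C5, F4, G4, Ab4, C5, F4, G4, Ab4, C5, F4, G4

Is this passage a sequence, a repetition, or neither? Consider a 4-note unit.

Each 4-note cell is identical (Ab4 C5 F4 G4), restated at the same pitch.

repetition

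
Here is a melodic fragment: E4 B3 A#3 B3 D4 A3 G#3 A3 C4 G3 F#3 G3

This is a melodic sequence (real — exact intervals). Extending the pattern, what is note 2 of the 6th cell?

Db3

The unit is 4 notes. Position-2 pitches of the 3 shown cells: B3, A3, G3.
Each moves down a 2nd. Continuing: F3 → Eb3 → Db3.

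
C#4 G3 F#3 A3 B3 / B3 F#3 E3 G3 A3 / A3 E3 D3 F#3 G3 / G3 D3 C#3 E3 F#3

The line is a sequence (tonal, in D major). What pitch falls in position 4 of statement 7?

Grouping in 5s, the 4th note of each cell is A3, G3, F#3, E3.
Each moves down a 2nd. Continuing: D3 → C#3 → B2.

B2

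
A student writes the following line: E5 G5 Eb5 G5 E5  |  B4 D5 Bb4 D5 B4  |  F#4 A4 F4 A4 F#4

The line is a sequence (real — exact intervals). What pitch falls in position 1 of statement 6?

Grouping in 5s, the 1st note of each cell is E5, B4, F#4.
Each moves down a 4th. Continuing: C#4 → G#3 → D#3.

D#3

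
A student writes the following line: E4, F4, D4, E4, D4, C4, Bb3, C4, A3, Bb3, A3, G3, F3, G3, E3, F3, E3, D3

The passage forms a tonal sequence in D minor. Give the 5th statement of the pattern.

The 6-note cells begin on E4, Bb3, F3 — each down a 4th from the last.
Continuing the starts: C3 → G2.
Statement 5 starts on G2 and keeps the same diatonic contour: G2 A2 F2 G2 F2 E2.

G2 A2 F2 G2 F2 E2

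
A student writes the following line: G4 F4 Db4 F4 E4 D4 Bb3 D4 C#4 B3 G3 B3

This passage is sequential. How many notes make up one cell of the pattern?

4

There are 12 notes; a 4-note unit gives 3 cells:
G4 F4 Db4 F4 | E4 D4 Bb3 D4 | C#4 B3 G3 B3
Every group is a transposition down a 3rd of the one before; no shorter unit works.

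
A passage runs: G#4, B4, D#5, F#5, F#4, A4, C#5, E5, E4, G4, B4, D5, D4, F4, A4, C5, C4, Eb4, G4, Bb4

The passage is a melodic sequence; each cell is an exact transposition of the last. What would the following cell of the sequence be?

Bb3 Db4 F4 Ab4

With a 4-note motive the entries are G#4, F#4, E4, D4, C4, each down a 2nd from the previous.
Statement 6 starts on Bb3 and keeps the same exact contour: Bb3 Db4 F4 Ab4.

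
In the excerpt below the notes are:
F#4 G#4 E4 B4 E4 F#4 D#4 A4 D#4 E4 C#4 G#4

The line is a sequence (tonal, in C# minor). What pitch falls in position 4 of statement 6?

D#4

Grouping in 4s, the 4th note of each cell is B4, A4, G#4.
Extending down a 2nd: F#4 → E4 → D#4.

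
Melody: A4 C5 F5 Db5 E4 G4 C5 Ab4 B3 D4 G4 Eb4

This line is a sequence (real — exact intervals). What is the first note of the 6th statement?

G#2

The 4-note cells begin on A4, E4, B3 — each down a 4th from the last.
Extending the heads down a 4th: F#3 → C#3 → G#2.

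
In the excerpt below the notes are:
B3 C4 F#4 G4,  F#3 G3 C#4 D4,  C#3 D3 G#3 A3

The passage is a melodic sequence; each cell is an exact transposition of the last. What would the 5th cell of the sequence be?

With a 4-note motive the entries are B3, F#3, C#3, each down a 4th from the previous.
Carrying on: G#2 → D#2.
Statement 5 starts on D#2 and keeps the same exact contour: D#2 E2 A#2 B2.

D#2 E2 A#2 B2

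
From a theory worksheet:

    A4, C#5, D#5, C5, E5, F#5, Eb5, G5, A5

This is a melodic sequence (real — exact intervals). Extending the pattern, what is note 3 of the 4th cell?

With 3-note cells, note 3 of each statement runs D#5, F#5, A5.
From A5, up a 3rd gives C6.

C6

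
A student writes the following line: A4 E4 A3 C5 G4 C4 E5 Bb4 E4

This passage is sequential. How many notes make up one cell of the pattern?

9 notes total. Splitting into 3 groups of 3:
A4 E4 A3 | C5 G4 C4 | E5 Bb4 E4
Each cell is the previous one up a 3rd — so the unit is 3 notes.

3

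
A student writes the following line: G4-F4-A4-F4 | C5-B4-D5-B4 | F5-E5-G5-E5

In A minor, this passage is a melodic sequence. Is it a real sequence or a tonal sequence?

tonal

Every note is diatonic to A minor.
Cell 1 has -2 semitones from note 1 to 2, but cell 2 has -1 — the interval quality changes while the contour stays the same, which is the hallmark of a tonal sequence.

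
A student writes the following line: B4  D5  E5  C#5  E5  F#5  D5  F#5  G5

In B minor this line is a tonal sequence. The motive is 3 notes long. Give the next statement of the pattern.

With a 3-note motive the entries are B4, C#5, D5, each up a 2nd from the previous.
From E5 the diatonic shape gives E5 G5 A5.

E5 G5 A5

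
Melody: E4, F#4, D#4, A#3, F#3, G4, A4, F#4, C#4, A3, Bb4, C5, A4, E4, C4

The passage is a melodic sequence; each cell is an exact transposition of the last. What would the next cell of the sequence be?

Unit = 5 notes; the statements start on E4, G4, Bb4, moving up a 3rd each time.
So cell 4 is Db5 Eb5 C5 G4 Eb4.

Db5 Eb5 C5 G4 Eb4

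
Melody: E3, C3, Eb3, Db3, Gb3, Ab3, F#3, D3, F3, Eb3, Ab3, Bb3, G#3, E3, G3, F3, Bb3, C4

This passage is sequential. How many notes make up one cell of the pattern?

6

There are 18 notes; a 6-note unit gives 3 cells:
E3 C3 Eb3 Db3 Gb3 Ab3 | F#3 D3 F3 Eb3 Ab3 Bb3 | G#3 E3 G3 F3 Bb3 C4
That's a consistent up a 2nd shift per cell, and no other grouping gives one.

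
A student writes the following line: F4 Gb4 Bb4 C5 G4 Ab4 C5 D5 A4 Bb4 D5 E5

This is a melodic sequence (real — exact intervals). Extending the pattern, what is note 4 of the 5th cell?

G#5

Grouping in 4s, the 4th note of each cell is C5, D5, E5.
Carrying that up a 2nd forward: F#5 → G#5.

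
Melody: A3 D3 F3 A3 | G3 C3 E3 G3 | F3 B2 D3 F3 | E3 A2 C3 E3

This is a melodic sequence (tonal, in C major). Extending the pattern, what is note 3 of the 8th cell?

F2

With 4-note cells, note 3 of each statement runs F3, E3, D3, C3.
Extending down a 2nd: B2 → A2 → G2 → F2.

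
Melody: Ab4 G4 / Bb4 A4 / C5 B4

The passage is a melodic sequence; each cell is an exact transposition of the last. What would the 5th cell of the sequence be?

E5 D#5

Unit = 2 notes; the statements start on Ab4, Bb4, C5, moving up a 2nd each time.
Carrying on: D5 → E5.
Statement 5 starts on E5 and keeps the same exact contour: E5 D#5.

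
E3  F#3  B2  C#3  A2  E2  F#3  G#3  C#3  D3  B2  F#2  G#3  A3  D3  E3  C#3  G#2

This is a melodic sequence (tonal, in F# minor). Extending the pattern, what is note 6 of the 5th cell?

B2

With 6-note cells, note 6 of each statement runs E2, F#2, G#2.
Carrying that up a 2nd forward: A2 → B2.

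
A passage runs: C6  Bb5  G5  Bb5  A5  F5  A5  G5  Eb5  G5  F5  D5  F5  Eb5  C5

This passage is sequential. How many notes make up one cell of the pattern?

3

Try groups of 3 (5 cells in 15 notes):
C6 Bb5 G5 | Bb5 A5 F5 | A5 G5 Eb5 | G5 F5 D5 | F5 Eb5 C5
Each cell is the previous one down a 2nd — so the unit is 3 notes.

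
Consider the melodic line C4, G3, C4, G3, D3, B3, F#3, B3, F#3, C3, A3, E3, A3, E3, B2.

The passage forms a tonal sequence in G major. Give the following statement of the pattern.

The 5-note cells begin on C4, B3, A3 — each down a 2nd from the last.
So cell 4 is G3 D3 G3 D3 A2.

G3 D3 G3 D3 A2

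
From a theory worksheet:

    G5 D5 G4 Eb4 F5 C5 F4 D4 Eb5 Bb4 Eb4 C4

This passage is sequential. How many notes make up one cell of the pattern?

12 notes total. Splitting into 3 groups of 4:
G5 D5 G4 Eb4 | F5 C5 F4 D4 | Eb5 Bb4 Eb4 C4
That's a consistent down a 2nd shift per cell, and no other grouping gives one.

4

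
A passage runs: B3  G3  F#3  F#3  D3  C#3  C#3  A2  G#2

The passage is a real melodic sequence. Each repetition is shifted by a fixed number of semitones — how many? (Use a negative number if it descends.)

-5

Unit = 3 notes; the statements start on B3, F#3, C#3, moving down a 4th each time.
B3 to F#3 spans -5 semitones.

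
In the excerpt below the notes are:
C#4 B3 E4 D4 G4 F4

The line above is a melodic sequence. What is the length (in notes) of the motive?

2

Try groups of 2 (3 cells in 6 notes):
C#4 B3 | E4 D4 | G4 F4
Each cell is the previous one up a 3rd — so the unit is 2 notes.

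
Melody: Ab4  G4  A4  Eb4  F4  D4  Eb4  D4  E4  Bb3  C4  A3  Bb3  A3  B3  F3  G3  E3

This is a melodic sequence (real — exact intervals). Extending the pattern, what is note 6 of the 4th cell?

B2

The unit is 6 notes. Position-6 pitches of the 3 shown cells: D4, A3, E3.
Each moves down a 4th; the next is B2.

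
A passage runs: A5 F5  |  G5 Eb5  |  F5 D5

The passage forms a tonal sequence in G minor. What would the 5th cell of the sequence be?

With a 2-note motive the entries are A5, G5, F5, each down a 2nd from the previous.
Carrying on: Eb5 → D5.
So cell 5 is D5 Bb4.

D5 Bb4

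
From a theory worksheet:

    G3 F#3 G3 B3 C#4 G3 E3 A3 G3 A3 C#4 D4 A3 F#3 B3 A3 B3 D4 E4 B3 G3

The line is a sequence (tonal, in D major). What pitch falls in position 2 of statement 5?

With 7-note cells, note 2 of each statement runs F#3, G3, A3.
Extending up a 2nd: B3 → C#4.

C#4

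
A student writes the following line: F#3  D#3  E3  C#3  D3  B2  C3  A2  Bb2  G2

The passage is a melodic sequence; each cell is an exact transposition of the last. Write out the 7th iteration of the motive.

Unit = 2 notes; the statements start on F#3, E3, D3, C3, Bb2, moving down a 2nd each time.
Carrying on: Ab2 → Gb2.
From Gb2 the exact shape gives Gb2 Eb2.

Gb2 Eb2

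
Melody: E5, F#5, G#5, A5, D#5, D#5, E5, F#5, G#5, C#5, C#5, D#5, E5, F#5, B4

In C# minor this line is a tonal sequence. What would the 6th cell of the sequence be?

G#4 A4 B4 C#5 F#4

Unit = 5 notes; the statements start on E5, D#5, C#5, moving down a 2nd each time.
Extending down a 2nd: B4 → A4 → G#4.
From G#4 the diatonic shape gives G#4 A4 B4 C#5 F#4.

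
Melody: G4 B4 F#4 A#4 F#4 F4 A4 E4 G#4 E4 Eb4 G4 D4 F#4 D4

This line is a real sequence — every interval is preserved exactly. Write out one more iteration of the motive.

Taking 5-note groups, the heads are G4, F4, Eb4: the pattern moves down a 2nd.
Statement 4 starts on Db4 and keeps the same exact contour: Db4 F4 C4 E4 C4.

Db4 F4 C4 E4 C4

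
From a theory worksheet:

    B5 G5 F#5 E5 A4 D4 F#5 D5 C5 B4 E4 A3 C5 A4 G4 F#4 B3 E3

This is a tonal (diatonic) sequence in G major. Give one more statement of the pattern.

G4 E4 D4 C4 F#3 B2

The 6-note cells begin on B5, F#5, C5 — each down a 4th from the last.
So cell 4 is G4 E4 D4 C4 F#3 B2.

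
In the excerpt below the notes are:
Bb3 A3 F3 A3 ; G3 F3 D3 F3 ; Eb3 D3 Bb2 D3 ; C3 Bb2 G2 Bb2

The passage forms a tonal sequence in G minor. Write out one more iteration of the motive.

A2 G2 Eb2 G2

With a 4-note motive the entries are Bb3, G3, Eb3, C3, each down a 3rd from the previous.
So cell 5 is A2 G2 Eb2 G2.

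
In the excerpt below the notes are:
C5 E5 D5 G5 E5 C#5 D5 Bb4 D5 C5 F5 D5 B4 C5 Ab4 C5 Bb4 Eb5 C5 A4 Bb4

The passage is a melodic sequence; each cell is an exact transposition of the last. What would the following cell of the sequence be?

Gb4 Bb4 Ab4 Db5 Bb4 G4 Ab4

With a 7-note motive the entries are C5, Bb4, Ab4, each down a 2nd from the previous.
From Gb4 the exact shape gives Gb4 Bb4 Ab4 Db5 Bb4 G4 Ab4.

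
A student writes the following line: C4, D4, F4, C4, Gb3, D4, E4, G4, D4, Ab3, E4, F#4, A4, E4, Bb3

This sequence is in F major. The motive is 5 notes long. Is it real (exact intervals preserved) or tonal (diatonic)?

real

Each cell has the same semitone pattern (2, 3, -5, -6) — intervals are preserved exactly.
And Gb3 lies outside F major, so the sequence is real rather than tonal.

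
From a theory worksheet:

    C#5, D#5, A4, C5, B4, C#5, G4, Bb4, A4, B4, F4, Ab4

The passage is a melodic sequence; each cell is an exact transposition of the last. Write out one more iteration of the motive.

The 4-note cells begin on C#5, B4, A4 — each down a 2nd from the last.
From G4 the exact shape gives G4 A4 Eb4 Gb4.

G4 A4 Eb4 Gb4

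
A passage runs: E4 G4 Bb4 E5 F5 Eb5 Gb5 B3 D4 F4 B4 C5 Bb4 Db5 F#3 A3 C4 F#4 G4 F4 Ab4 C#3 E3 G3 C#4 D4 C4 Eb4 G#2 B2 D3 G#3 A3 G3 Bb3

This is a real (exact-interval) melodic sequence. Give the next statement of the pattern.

The 7-note cells begin on E4, B3, F#3, C#3, G#2 — each down a 4th from the last.
So cell 6 is D#2 F#2 A2 D#3 E3 D3 F3.

D#2 F#2 A2 D#3 E3 D3 F3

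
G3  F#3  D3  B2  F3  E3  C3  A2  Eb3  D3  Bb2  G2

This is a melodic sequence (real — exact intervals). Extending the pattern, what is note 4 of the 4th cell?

With 4-note cells, note 4 of each statement runs B2, A2, G2.
From G2, down a 2nd gives F2.

F2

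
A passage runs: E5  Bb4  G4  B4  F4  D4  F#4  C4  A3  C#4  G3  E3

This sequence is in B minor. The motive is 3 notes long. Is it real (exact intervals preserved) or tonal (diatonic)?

Each cell has the same semitone pattern (-6, -3) — intervals are preserved exactly.
And Bb4 lies outside B minor, so the sequence is real rather than tonal.

real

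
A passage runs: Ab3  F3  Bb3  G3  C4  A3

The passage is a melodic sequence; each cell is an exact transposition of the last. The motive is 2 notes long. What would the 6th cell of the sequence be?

With a 2-note motive the entries are Ab3, Bb3, C4, each up a 2nd from the previous.
Extending up a 2nd: D4 → E4 → F#4.
Statement 6 starts on F#4 and keeps the same exact contour: F#4 D#4.

F#4 D#4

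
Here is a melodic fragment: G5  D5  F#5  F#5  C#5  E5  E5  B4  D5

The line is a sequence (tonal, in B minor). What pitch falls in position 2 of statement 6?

With 3-note cells, note 2 of each statement runs D5, C#5, B4.
Extending down a 2nd: A4 → G4 → F#4.

F#4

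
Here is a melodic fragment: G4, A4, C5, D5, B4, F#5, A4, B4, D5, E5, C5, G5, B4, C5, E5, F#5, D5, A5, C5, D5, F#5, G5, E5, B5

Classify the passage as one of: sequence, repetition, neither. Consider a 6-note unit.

Each 6-note cell is the previous one transposed up a 2nd.

sequence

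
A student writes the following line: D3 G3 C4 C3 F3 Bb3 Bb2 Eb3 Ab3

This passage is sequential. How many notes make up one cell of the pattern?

3

Try groups of 3 (3 cells in 9 notes):
D3 G3 C4 | C3 F3 Bb3 | Bb2 Eb3 Ab3
Each cell is the previous one down a 2nd — so the unit is 3 notes.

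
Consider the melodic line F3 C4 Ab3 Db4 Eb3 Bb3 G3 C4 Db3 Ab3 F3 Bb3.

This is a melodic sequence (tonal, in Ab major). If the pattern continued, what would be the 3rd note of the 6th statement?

C3

Grouping in 4s, the 3rd note of each cell is Ab3, G3, F3.
Each moves down a 2nd. Continuing: Eb3 → Db3 → C3.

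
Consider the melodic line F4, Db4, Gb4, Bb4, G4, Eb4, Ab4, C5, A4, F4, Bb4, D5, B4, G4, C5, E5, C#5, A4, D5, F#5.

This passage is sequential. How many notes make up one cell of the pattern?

4

Try groups of 4 (5 cells in 20 notes):
F4 Db4 Gb4 Bb4 | G4 Eb4 Ab4 C5 | A4 F4 Bb4 D5 | B4 G4 C5 E5 | C#5 A4 D5 F#5
Each cell is the previous one up a 2nd — so the unit is 4 notes.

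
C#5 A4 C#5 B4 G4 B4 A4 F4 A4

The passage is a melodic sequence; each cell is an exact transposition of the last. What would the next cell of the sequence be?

G4 Eb4 G4

With a 3-note motive the entries are C#5, B4, A4, each down a 2nd from the previous.
Statement 4 starts on G4 and keeps the same exact contour: G4 Eb4 G4.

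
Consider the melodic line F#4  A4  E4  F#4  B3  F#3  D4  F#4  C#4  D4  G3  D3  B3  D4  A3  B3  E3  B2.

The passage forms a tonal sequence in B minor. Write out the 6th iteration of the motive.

Taking 6-note groups, the heads are F#4, D4, B3: the pattern moves down a 3rd.
Carrying on: G3 → E3 → C#3.
Statement 6 starts on C#3 and keeps the same diatonic contour: C#3 E3 B2 C#3 F#2 C#2.

C#3 E3 B2 C#3 F#2 C#2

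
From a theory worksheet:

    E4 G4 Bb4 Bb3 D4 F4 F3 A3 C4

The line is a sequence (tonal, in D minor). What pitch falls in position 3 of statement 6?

A2

With 3-note cells, note 3 of each statement runs Bb4, F4, C4.
Carrying that down a 4th forward: G3 → D3 → A2.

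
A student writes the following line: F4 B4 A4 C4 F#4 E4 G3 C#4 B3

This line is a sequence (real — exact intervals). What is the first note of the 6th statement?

E2

The 3-note cells begin on F4, C4, G3 — each down a 4th from the last.
Continuing: D3 → A2 → E2. Statement 6 starts on E2.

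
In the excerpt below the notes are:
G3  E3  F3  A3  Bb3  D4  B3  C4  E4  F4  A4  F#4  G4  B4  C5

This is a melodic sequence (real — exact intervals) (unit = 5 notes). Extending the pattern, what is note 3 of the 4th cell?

Grouping in 5s, the 3rd note of each cell is F3, C4, G4.
One more up a 5th gives D5.

D5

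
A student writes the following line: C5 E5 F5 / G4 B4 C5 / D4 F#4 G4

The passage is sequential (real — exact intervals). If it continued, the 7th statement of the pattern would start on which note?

F#2

Unit = 3 notes; the statements start on C5, G4, D4, moving down a 4th each time.
Continuing: A3 → E3 → B2 → F#2. Statement 7 starts on F#2.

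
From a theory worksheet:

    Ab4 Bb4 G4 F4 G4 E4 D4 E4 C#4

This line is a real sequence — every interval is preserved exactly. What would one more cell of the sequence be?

The 3-note cells begin on Ab4, F4, D4 — each down a 3rd from the last.
Statement 4 starts on B3 and keeps the same exact contour: B3 C#4 A#3.

B3 C#4 A#3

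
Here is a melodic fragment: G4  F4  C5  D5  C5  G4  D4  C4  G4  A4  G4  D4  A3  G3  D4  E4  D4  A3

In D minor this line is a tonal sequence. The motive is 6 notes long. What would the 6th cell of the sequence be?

F2 E2 Bb2 C3 Bb2 F2

Unit = 6 notes; the statements start on G4, D4, A3, moving down a 4th each time.
Carrying on: E3 → Bb2 → F2.
So cell 6 is F2 E2 Bb2 C3 Bb2 F2.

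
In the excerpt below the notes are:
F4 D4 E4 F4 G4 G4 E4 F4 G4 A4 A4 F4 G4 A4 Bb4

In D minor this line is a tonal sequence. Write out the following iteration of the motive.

With a 5-note motive the entries are F4, G4, A4, each up a 2nd from the previous.
From Bb4 the diatonic shape gives Bb4 G4 A4 Bb4 C5.

Bb4 G4 A4 Bb4 C5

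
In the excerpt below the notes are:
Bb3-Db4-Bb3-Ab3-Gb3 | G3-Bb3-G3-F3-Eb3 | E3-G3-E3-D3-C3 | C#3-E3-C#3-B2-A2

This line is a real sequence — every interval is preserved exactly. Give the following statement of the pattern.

With a 5-note motive the entries are Bb3, G3, E3, C#3, each down a 3rd from the previous.
So cell 5 is A#2 C#3 A#2 G#2 F#2.

A#2 C#3 A#2 G#2 F#2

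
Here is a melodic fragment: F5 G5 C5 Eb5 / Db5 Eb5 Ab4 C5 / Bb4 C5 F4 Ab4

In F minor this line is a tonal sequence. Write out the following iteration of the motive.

G4 Ab4 Db4 F4

Unit = 4 notes; the statements start on F5, Db5, Bb4, moving down a 3rd each time.
From G4 the diatonic shape gives G4 Ab4 Db4 F4.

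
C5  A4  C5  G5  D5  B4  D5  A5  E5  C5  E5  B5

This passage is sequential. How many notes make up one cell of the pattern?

4

There are 12 notes; a 4-note unit gives 3 cells:
C5 A4 C5 G5 | D5 B4 D5 A5 | E5 C5 E5 B5
That's a consistent up a 2nd shift per cell, and no other grouping gives one.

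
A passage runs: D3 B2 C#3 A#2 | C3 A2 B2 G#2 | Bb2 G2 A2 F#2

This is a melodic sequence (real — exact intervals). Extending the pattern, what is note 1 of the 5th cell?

Gb2

Grouping in 4s, the 1st note of each cell is D3, C3, Bb2.
Carrying that down a 2nd forward: Ab2 → Gb2.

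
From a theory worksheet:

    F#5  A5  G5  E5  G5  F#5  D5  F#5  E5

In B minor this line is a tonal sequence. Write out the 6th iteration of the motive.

The 3-note cells begin on F#5, E5, D5 — each down a 2nd from the last.
Carrying on: C#5 → B4 → A4.
From A4 the diatonic shape gives A4 C#5 B4.

A4 C#5 B4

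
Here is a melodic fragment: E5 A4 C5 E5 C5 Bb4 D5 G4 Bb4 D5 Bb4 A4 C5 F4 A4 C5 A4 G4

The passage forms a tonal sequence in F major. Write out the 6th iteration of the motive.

G4 C4 E4 G4 E4 D4

The 6-note cells begin on E5, D5, C5 — each down a 2nd from the last.
Extending down a 2nd: Bb4 → A4 → G4.
So cell 6 is G4 C4 E4 G4 E4 D4.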